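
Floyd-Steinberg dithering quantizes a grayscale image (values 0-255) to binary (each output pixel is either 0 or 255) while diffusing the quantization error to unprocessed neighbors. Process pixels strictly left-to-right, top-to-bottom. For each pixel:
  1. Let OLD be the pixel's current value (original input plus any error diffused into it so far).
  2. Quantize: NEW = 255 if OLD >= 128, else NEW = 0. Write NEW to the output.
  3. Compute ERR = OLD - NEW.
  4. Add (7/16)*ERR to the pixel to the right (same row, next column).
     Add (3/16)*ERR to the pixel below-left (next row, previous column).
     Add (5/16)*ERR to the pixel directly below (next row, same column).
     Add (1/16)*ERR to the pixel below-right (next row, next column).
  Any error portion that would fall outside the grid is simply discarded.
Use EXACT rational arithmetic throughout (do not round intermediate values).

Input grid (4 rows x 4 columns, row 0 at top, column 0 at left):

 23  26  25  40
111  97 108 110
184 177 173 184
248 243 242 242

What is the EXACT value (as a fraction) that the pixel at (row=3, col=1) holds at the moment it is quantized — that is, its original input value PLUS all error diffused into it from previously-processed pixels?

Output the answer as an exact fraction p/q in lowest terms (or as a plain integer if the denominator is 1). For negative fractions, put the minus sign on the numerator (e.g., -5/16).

Answer: 45625512169/268435456

Derivation:
(0,0): OLD=23 → NEW=0, ERR=23
(0,1): OLD=577/16 → NEW=0, ERR=577/16
(0,2): OLD=10439/256 → NEW=0, ERR=10439/256
(0,3): OLD=236913/4096 → NEW=0, ERR=236913/4096
(1,0): OLD=31987/256 → NEW=0, ERR=31987/256
(1,1): OLD=352293/2048 → NEW=255, ERR=-169947/2048
(1,2): OLD=6392201/65536 → NEW=0, ERR=6392201/65536
(1,3): OLD=181714191/1048576 → NEW=255, ERR=-85672689/1048576
(2,0): OLD=6798951/32768 → NEW=255, ERR=-1556889/32768
(2,1): OLD=163975261/1048576 → NEW=255, ERR=-103411619/1048576
(2,2): OLD=293240273/2097152 → NEW=255, ERR=-241533487/2097152
(2,3): OLD=3831104621/33554432 → NEW=0, ERR=3831104621/33554432
(3,0): OLD=3601412471/16777216 → NEW=255, ERR=-676777609/16777216
(3,1): OLD=45625512169/268435456 → NEW=255, ERR=-22825529111/268435456
Target (3,1): original=243, with diffused error = 45625512169/268435456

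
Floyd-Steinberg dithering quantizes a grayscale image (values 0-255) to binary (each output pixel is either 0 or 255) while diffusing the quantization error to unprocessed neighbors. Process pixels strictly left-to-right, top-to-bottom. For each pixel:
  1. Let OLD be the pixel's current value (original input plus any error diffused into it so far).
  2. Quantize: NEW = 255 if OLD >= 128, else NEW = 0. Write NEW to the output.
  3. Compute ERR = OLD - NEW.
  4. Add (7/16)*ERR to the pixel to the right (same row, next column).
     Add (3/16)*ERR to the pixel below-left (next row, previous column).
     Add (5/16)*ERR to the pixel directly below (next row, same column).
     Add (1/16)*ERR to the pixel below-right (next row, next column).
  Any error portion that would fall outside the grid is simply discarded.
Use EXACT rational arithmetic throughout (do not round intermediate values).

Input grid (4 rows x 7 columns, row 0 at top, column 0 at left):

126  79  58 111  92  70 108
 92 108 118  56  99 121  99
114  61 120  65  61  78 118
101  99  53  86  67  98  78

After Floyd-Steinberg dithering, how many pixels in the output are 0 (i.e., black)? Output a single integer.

(0,0): OLD=126 → NEW=0, ERR=126
(0,1): OLD=1073/8 → NEW=255, ERR=-967/8
(0,2): OLD=655/128 → NEW=0, ERR=655/128
(0,3): OLD=231913/2048 → NEW=0, ERR=231913/2048
(0,4): OLD=4638047/32768 → NEW=255, ERR=-3717793/32768
(0,5): OLD=10675609/524288 → NEW=0, ERR=10675609/524288
(0,6): OLD=980698927/8388608 → NEW=0, ERR=980698927/8388608
(1,0): OLD=13915/128 → NEW=0, ERR=13915/128
(1,1): OLD=129661/1024 → NEW=0, ERR=129661/1024
(1,2): OLD=6182465/32768 → NEW=255, ERR=-2173375/32768
(1,3): OLD=5428461/131072 → NEW=0, ERR=5428461/131072
(1,4): OLD=776442215/8388608 → NEW=0, ERR=776442215/8388608
(1,5): OLD=12259915543/67108864 → NEW=255, ERR=-4852844777/67108864
(1,6): OLD=112924962169/1073741824 → NEW=0, ERR=112924962169/1073741824
(2,0): OLD=2813359/16384 → NEW=255, ERR=-1364561/16384
(2,1): OLD=30665589/524288 → NEW=0, ERR=30665589/524288
(2,2): OLD=1178950047/8388608 → NEW=255, ERR=-960144993/8388608
(2,3): OLD=2756593767/67108864 → NEW=0, ERR=2756593767/67108864
(2,4): OLD=52036466967/536870912 → NEW=0, ERR=52036466967/536870912
(2,5): OLD=2118472241757/17179869184 → NEW=0, ERR=2118472241757/17179869184
(2,6): OLD=55056567422299/274877906944 → NEW=255, ERR=-15037298848421/274877906944
(3,0): OLD=720916415/8388608 → NEW=0, ERR=720916415/8388608
(3,1): OLD=8604063443/67108864 → NEW=255, ERR=-8508696877/67108864
(3,2): OLD=-14431692247/536870912 → NEW=0, ERR=-14431692247/536870912
(3,3): OLD=210659100303/2147483648 → NEW=0, ERR=210659100303/2147483648
(3,4): OLD=45600668826559/274877906944 → NEW=255, ERR=-24493197444161/274877906944
(3,5): OLD=205282364930733/2199023255552 → NEW=0, ERR=205282364930733/2199023255552
(3,6): OLD=3851030070452083/35184372088832 → NEW=0, ERR=3851030070452083/35184372088832
Output grid:
  Row 0: .#..#..  (5 black, running=5)
  Row 1: ..#..#.  (5 black, running=10)
  Row 2: #.#...#  (4 black, running=14)
  Row 3: .#..#..  (5 black, running=19)

Answer: 19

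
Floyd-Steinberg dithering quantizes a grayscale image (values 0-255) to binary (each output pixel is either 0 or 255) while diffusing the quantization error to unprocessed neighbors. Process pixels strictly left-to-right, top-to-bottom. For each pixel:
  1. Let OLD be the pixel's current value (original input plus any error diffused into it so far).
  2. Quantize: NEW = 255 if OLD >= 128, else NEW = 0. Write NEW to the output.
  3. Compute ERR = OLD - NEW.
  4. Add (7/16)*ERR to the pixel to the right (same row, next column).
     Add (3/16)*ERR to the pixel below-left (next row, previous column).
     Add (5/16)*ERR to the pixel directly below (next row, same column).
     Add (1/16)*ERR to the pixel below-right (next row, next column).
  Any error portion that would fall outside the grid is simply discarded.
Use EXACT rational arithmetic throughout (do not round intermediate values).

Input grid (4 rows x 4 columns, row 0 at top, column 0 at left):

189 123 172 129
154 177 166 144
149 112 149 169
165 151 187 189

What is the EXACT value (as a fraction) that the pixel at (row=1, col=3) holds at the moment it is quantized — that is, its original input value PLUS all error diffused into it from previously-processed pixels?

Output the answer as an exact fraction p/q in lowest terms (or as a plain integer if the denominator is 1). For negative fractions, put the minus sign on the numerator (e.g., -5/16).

Answer: 64321631/524288

Derivation:
(0,0): OLD=189 → NEW=255, ERR=-66
(0,1): OLD=753/8 → NEW=0, ERR=753/8
(0,2): OLD=27287/128 → NEW=255, ERR=-5353/128
(0,3): OLD=226721/2048 → NEW=0, ERR=226721/2048
(1,0): OLD=19331/128 → NEW=255, ERR=-13309/128
(1,1): OLD=152533/1024 → NEW=255, ERR=-108587/1024
(1,2): OLD=4363961/32768 → NEW=255, ERR=-3991879/32768
(1,3): OLD=64321631/524288 → NEW=0, ERR=64321631/524288
Target (1,3): original=144, with diffused error = 64321631/524288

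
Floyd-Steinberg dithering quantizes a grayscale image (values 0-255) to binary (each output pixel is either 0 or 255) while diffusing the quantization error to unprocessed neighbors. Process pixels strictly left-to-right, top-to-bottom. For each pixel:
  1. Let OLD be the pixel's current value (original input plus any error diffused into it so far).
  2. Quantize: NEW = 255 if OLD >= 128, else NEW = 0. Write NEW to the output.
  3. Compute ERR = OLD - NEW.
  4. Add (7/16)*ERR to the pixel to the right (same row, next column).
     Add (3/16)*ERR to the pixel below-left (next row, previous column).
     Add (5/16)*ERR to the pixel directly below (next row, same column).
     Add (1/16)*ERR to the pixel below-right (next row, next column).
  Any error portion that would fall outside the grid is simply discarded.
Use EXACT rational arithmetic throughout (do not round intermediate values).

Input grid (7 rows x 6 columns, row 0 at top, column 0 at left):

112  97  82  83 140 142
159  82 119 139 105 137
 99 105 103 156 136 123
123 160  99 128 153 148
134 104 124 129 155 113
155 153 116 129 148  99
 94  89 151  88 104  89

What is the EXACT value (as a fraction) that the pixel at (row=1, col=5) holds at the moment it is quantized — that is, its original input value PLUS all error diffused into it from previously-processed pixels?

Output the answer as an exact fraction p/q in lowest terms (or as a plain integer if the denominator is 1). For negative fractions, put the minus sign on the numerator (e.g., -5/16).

(0,0): OLD=112 → NEW=0, ERR=112
(0,1): OLD=146 → NEW=255, ERR=-109
(0,2): OLD=549/16 → NEW=0, ERR=549/16
(0,3): OLD=25091/256 → NEW=0, ERR=25091/256
(0,4): OLD=749077/4096 → NEW=255, ERR=-295403/4096
(0,5): OLD=7238291/65536 → NEW=0, ERR=7238291/65536
(1,0): OLD=2777/16 → NEW=255, ERR=-1303/16
(1,1): OLD=3295/128 → NEW=0, ERR=3295/128
(1,2): OLD=624843/4096 → NEW=255, ERR=-419637/4096
(1,3): OLD=1858415/16384 → NEW=0, ERR=1858415/16384
(1,4): OLD=166642029/1048576 → NEW=255, ERR=-100744851/1048576
(1,5): OLD=2096704747/16777216 → NEW=0, ERR=2096704747/16777216
Target (1,5): original=137, with diffused error = 2096704747/16777216

Answer: 2096704747/16777216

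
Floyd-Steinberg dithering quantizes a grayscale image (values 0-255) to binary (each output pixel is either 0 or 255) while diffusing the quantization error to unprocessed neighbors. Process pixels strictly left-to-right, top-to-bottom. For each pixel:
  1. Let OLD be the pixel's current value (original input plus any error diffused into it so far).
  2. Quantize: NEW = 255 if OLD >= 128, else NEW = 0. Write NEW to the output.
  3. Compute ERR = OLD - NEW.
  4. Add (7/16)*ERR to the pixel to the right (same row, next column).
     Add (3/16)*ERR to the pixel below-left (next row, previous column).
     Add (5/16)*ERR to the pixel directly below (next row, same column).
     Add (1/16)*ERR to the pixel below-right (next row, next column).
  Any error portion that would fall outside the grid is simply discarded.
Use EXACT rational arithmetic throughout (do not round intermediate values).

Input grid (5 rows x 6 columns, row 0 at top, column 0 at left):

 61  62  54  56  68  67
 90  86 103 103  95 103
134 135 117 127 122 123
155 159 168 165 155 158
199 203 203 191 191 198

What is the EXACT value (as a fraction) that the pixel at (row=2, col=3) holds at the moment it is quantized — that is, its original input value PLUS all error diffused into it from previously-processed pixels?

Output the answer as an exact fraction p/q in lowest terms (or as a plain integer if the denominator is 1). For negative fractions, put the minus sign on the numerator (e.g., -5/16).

(0,0): OLD=61 → NEW=0, ERR=61
(0,1): OLD=1419/16 → NEW=0, ERR=1419/16
(0,2): OLD=23757/256 → NEW=0, ERR=23757/256
(0,3): OLD=395675/4096 → NEW=0, ERR=395675/4096
(0,4): OLD=7226173/65536 → NEW=0, ERR=7226173/65536
(0,5): OLD=120837803/1048576 → NEW=0, ERR=120837803/1048576
(1,0): OLD=32177/256 → NEW=0, ERR=32177/256
(1,1): OLD=388951/2048 → NEW=255, ERR=-133289/2048
(1,2): OLD=8335011/65536 → NEW=0, ERR=8335011/65536
(1,3): OLD=56440679/262144 → NEW=255, ERR=-10406041/262144
(1,4): OLD=2344366421/16777216 → NEW=255, ERR=-1933823659/16777216
(1,5): OLD=25629010883/268435456 → NEW=0, ERR=25629010883/268435456
(2,0): OLD=5278125/32768 → NEW=255, ERR=-3077715/32768
(2,1): OLD=110385855/1048576 → NEW=0, ERR=110385855/1048576
(2,2): OLD=3209319677/16777216 → NEW=255, ERR=-1068870403/16777216
(2,3): OLD=9805784405/134217728 → NEW=0, ERR=9805784405/134217728
Target (2,3): original=127, with diffused error = 9805784405/134217728

Answer: 9805784405/134217728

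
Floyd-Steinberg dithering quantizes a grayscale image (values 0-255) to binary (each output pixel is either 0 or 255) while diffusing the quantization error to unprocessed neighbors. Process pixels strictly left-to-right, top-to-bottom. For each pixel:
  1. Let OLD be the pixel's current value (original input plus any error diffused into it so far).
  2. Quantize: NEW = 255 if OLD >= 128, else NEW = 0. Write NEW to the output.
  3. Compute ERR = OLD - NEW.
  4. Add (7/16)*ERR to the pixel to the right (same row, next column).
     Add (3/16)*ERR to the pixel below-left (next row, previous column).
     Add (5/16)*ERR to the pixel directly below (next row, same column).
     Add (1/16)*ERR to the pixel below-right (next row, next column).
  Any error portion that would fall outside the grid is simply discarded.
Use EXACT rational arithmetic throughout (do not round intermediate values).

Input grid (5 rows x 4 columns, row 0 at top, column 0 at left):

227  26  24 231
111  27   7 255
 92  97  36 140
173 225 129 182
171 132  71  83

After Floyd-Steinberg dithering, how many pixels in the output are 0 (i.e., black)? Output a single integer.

(0,0): OLD=227 → NEW=255, ERR=-28
(0,1): OLD=55/4 → NEW=0, ERR=55/4
(0,2): OLD=1921/64 → NEW=0, ERR=1921/64
(0,3): OLD=249991/1024 → NEW=255, ERR=-11129/1024
(1,0): OLD=6709/64 → NEW=0, ERR=6709/64
(1,1): OLD=41491/512 → NEW=0, ERR=41491/512
(1,2): OLD=829935/16384 → NEW=0, ERR=829935/16384
(1,3): OLD=72257721/262144 → NEW=255, ERR=5411001/262144
(2,0): OLD=1146497/8192 → NEW=255, ERR=-942463/8192
(2,1): OLD=23079355/262144 → NEW=0, ERR=23079355/262144
(2,2): OLD=52052703/524288 → NEW=0, ERR=52052703/524288
(2,3): OLD=1619441971/8388608 → NEW=255, ERR=-519653069/8388608
(3,0): OLD=644058577/4194304 → NEW=255, ERR=-425488943/4194304
(3,1): OLD=14734144015/67108864 → NEW=255, ERR=-2378616305/67108864
(3,2): OLD=148612752305/1073741824 → NEW=255, ERR=-125191412815/1073741824
(3,3): OLD=2024422273367/17179869184 → NEW=0, ERR=2024422273367/17179869184
(4,0): OLD=142434887549/1073741824 → NEW=255, ERR=-131369277571/1073741824
(4,1): OLD=336684538519/8589934592 → NEW=0, ERR=336684538519/8589934592
(4,2): OLD=19678942953111/274877906944 → NEW=0, ERR=19678942953111/274877906944
(4,3): OLD=632695241282129/4398046511104 → NEW=255, ERR=-488806619049391/4398046511104
Output grid:
  Row 0: #..#  (2 black, running=2)
  Row 1: ...#  (3 black, running=5)
  Row 2: #..#  (2 black, running=7)
  Row 3: ###.  (1 black, running=8)
  Row 4: #..#  (2 black, running=10)

Answer: 10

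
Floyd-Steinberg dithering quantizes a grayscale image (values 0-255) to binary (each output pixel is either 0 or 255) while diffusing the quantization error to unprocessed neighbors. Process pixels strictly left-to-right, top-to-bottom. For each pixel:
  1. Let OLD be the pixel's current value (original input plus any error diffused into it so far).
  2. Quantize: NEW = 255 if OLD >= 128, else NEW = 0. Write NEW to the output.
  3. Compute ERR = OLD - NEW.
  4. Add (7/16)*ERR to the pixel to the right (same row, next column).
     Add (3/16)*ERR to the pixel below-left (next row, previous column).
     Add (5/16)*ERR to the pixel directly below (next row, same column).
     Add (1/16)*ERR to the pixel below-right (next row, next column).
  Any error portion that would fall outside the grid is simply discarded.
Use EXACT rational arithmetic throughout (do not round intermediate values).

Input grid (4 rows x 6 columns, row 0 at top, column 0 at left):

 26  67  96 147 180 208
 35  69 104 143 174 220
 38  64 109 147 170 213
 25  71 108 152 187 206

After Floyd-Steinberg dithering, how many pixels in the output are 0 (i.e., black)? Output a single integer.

(0,0): OLD=26 → NEW=0, ERR=26
(0,1): OLD=627/8 → NEW=0, ERR=627/8
(0,2): OLD=16677/128 → NEW=255, ERR=-15963/128
(0,3): OLD=189315/2048 → NEW=0, ERR=189315/2048
(0,4): OLD=7223445/32768 → NEW=255, ERR=-1132395/32768
(0,5): OLD=101125139/524288 → NEW=255, ERR=-32568301/524288
(1,0): OLD=7401/128 → NEW=0, ERR=7401/128
(1,1): OLD=99359/1024 → NEW=0, ERR=99359/1024
(1,2): OLD=4250315/32768 → NEW=255, ERR=-4105525/32768
(1,3): OLD=13473999/131072 → NEW=0, ERR=13473999/131072
(1,4): OLD=1697057901/8388608 → NEW=255, ERR=-442037139/8388608
(1,5): OLD=23538282987/134217728 → NEW=255, ERR=-10687237653/134217728
(2,0): OLD=1216709/16384 → NEW=0, ERR=1216709/16384
(2,1): OLD=56063879/524288 → NEW=0, ERR=56063879/524288
(2,2): OLD=1190923221/8388608 → NEW=255, ERR=-948171819/8388608
(2,3): OLD=7513678573/67108864 → NEW=0, ERR=7513678573/67108864
(2,4): OLD=416636411079/2147483648 → NEW=255, ERR=-130971919161/2147483648
(2,5): OLD=5433680318433/34359738368 → NEW=255, ERR=-3328052965407/34359738368
(3,0): OLD=572580277/8388608 → NEW=0, ERR=572580277/8388608
(3,1): OLD=7900535249/67108864 → NEW=0, ERR=7900535249/67108864
(3,2): OLD=81529101603/536870912 → NEW=255, ERR=-55372980957/536870912
(3,3): OLD=4238777593673/34359738368 → NEW=0, ERR=4238777593673/34359738368
(3,4): OLD=57930435676521/274877906944 → NEW=255, ERR=-12163430594199/274877906944
(3,5): OLD=670967042859143/4398046511104 → NEW=255, ERR=-450534817472377/4398046511104
Output grid:
  Row 0: ..#.##  (3 black, running=3)
  Row 1: ..#.##  (3 black, running=6)
  Row 2: ..#.##  (3 black, running=9)
  Row 3: ..#.##  (3 black, running=12)

Answer: 12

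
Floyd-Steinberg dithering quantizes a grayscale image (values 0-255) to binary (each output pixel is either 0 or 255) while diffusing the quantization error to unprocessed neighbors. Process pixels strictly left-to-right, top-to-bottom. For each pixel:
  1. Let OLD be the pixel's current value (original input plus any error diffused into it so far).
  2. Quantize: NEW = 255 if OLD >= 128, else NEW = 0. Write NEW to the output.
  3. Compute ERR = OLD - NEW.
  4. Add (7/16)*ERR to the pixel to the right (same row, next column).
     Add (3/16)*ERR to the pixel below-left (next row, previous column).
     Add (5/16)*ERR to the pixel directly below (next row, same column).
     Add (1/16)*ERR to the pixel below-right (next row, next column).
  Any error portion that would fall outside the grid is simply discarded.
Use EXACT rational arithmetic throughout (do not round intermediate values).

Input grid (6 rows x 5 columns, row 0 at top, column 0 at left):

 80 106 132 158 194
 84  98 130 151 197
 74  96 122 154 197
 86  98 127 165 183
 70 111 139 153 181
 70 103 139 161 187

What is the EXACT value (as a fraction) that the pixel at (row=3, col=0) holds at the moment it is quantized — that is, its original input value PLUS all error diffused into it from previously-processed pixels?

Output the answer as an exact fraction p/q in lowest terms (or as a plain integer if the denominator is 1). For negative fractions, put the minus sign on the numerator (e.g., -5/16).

Answer: 58188497/524288

Derivation:
(0,0): OLD=80 → NEW=0, ERR=80
(0,1): OLD=141 → NEW=255, ERR=-114
(0,2): OLD=657/8 → NEW=0, ERR=657/8
(0,3): OLD=24823/128 → NEW=255, ERR=-7817/128
(0,4): OLD=342593/2048 → NEW=255, ERR=-179647/2048
(1,0): OLD=701/8 → NEW=0, ERR=701/8
(1,1): OLD=7751/64 → NEW=0, ERR=7751/64
(1,2): OLD=389271/2048 → NEW=255, ERR=-132969/2048
(1,3): OLD=755269/8192 → NEW=0, ERR=755269/8192
(1,4): OLD=27014839/131072 → NEW=255, ERR=-6408521/131072
(2,0): OLD=127069/1024 → NEW=0, ERR=127069/1024
(2,1): OLD=5945403/32768 → NEW=255, ERR=-2410437/32768
(2,2): OLD=49484297/524288 → NEW=0, ERR=49484297/524288
(2,3): OLD=1768979475/8388608 → NEW=255, ERR=-370115565/8388608
(2,4): OLD=22572752197/134217728 → NEW=255, ERR=-11652768443/134217728
(3,0): OLD=58188497/524288 → NEW=0, ERR=58188497/524288
Target (3,0): original=86, with diffused error = 58188497/524288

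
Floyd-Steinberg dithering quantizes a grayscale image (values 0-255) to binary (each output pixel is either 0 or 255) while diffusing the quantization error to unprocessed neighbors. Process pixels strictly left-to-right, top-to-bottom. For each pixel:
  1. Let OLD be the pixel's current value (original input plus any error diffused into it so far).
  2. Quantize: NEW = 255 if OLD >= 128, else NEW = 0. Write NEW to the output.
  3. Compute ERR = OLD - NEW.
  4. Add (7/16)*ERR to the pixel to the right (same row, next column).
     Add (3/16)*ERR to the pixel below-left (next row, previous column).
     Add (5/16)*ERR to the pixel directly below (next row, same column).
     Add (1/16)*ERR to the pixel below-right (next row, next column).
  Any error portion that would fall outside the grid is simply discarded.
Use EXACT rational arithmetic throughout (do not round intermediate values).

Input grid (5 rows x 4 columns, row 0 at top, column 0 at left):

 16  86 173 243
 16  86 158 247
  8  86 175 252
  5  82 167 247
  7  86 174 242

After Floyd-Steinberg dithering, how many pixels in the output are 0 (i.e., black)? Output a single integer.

Answer: 10

Derivation:
(0,0): OLD=16 → NEW=0, ERR=16
(0,1): OLD=93 → NEW=0, ERR=93
(0,2): OLD=3419/16 → NEW=255, ERR=-661/16
(0,3): OLD=57581/256 → NEW=255, ERR=-7699/256
(1,0): OLD=615/16 → NEW=0, ERR=615/16
(1,1): OLD=16017/128 → NEW=0, ERR=16017/128
(1,2): OLD=819237/4096 → NEW=255, ERR=-225243/4096
(1,3): OLD=13825555/65536 → NEW=255, ERR=-2886125/65536
(2,0): OLD=89035/2048 → NEW=0, ERR=89035/2048
(2,1): OLD=8927017/65536 → NEW=255, ERR=-7784663/65536
(2,2): OLD=13816381/131072 → NEW=0, ERR=13816381/131072
(2,3): OLD=589127945/2097152 → NEW=255, ERR=54354185/2097152
(3,0): OLD=-3865509/1048576 → NEW=0, ERR=-3865509/1048576
(3,1): OLD=1103079173/16777216 → NEW=0, ERR=1103079173/16777216
(3,2): OLD=60704385915/268435456 → NEW=255, ERR=-7746655365/268435456
(3,3): OLD=1069712961245/4294967296 → NEW=255, ERR=-25503699235/4294967296
(4,0): OLD=4879044991/268435456 → NEW=0, ERR=4879044991/268435456
(4,1): OLD=233768649917/2147483648 → NEW=0, ERR=233768649917/2147483648
(4,2): OLD=14816094792285/68719476736 → NEW=255, ERR=-2707371775395/68719476736
(4,3): OLD=243106771781787/1099511627776 → NEW=255, ERR=-37268693301093/1099511627776
Output grid:
  Row 0: ..##  (2 black, running=2)
  Row 1: ..##  (2 black, running=4)
  Row 2: .#.#  (2 black, running=6)
  Row 3: ..##  (2 black, running=8)
  Row 4: ..##  (2 black, running=10)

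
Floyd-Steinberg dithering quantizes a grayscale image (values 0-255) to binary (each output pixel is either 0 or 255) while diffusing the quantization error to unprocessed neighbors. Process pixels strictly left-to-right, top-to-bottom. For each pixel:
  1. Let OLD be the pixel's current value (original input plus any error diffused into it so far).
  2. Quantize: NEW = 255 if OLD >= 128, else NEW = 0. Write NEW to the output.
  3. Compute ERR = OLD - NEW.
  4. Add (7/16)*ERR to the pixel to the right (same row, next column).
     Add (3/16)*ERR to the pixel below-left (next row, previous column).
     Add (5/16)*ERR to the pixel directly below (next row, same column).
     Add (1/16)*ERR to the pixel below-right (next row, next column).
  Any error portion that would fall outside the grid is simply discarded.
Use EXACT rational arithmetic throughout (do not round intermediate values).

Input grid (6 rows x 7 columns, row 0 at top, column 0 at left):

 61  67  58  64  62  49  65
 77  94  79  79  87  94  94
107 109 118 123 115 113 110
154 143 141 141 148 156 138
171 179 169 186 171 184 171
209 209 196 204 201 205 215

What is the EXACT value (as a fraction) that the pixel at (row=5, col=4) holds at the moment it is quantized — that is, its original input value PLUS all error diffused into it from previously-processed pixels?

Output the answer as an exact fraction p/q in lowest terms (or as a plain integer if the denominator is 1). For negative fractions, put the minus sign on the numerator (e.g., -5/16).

Answer: 3499442153791935207/18014398509481984

Derivation:
(0,0): OLD=61 → NEW=0, ERR=61
(0,1): OLD=1499/16 → NEW=0, ERR=1499/16
(0,2): OLD=25341/256 → NEW=0, ERR=25341/256
(0,3): OLD=439531/4096 → NEW=0, ERR=439531/4096
(0,4): OLD=7139949/65536 → NEW=0, ERR=7139949/65536
(0,5): OLD=101359867/1048576 → NEW=0, ERR=101359867/1048576
(0,6): OLD=1800038109/16777216 → NEW=0, ERR=1800038109/16777216
(1,0): OLD=29089/256 → NEW=0, ERR=29089/256
(1,1): OLD=400103/2048 → NEW=255, ERR=-122137/2048
(1,2): OLD=7197043/65536 → NEW=0, ERR=7197043/65536
(1,3): OLD=49071607/262144 → NEW=255, ERR=-17775113/262144
(1,4): OLD=1949710085/16777216 → NEW=0, ERR=1949710085/16777216
(1,5): OLD=27108817045/134217728 → NEW=255, ERR=-7116703595/134217728
(1,6): OLD=237022125083/2147483648 → NEW=0, ERR=237022125083/2147483648
(2,0): OLD=4303325/32768 → NEW=255, ERR=-4052515/32768
(2,1): OLD=67055567/1048576 → NEW=0, ERR=67055567/1048576
(2,2): OLD=2749028397/16777216 → NEW=255, ERR=-1529161683/16777216
(2,3): OLD=12158483205/134217728 → NEW=0, ERR=12158483205/134217728
(2,4): OLD=189803718357/1073741824 → NEW=255, ERR=-84000446763/1073741824
(2,5): OLD=3097937159431/34359738368 → NEW=0, ERR=3097937159431/34359738368
(2,6): OLD=99298593530017/549755813888 → NEW=255, ERR=-40889139011423/549755813888
(3,0): OLD=2136455565/16777216 → NEW=0, ERR=2136455565/16777216
(3,1): OLD=26021765897/134217728 → NEW=255, ERR=-8203754743/134217728
(3,2): OLD=114630503019/1073741824 → NEW=0, ERR=114630503019/1073741824
(3,3): OLD=840311679069/4294967296 → NEW=255, ERR=-254904981411/4294967296
(3,4): OLD=66055493193101/549755813888 → NEW=0, ERR=66055493193101/549755813888
(3,5): OLD=958369145396855/4398046511104 → NEW=255, ERR=-163132714934665/4398046511104
(3,6): OLD=7329928087925225/70368744177664 → NEW=0, ERR=7329928087925225/70368744177664
(4,0): OLD=428066662179/2147483648 → NEW=255, ERR=-119541668061/2147483648
(4,1): OLD=5618550442439/34359738368 → NEW=255, ERR=-3143182841401/34359738368
(4,2): OLD=81029452372233/549755813888 → NEW=255, ERR=-59158280169207/549755813888
(4,3): OLD=657841724984115/4398046511104 → NEW=255, ERR=-463660135347405/4398046511104
(4,4): OLD=5339616594451945/35184372088832 → NEW=255, ERR=-3632398288200215/35184372088832
(4,5): OLD=173706277021959209/1125899906842624 → NEW=255, ERR=-113398199222909911/1125899906842624
(4,6): OLD=2831307022571793647/18014398509481984 → NEW=255, ERR=-1762364597346112273/18014398509481984
(5,0): OLD=95906083133509/549755813888 → NEW=255, ERR=-44281649407931/549755813888
(5,1): OLD=534439880471319/4398046511104 → NEW=0, ERR=534439880471319/4398046511104
(5,2): OLD=6686857002805777/35184372088832 → NEW=255, ERR=-2285157879846383/35184372088832
(5,3): OLD=32807977564848437/281474976710656 → NEW=0, ERR=32807977564848437/281474976710656
(5,4): OLD=3499442153791935207/18014398509481984 → NEW=255, ERR=-1094229466125970713/18014398509481984
Target (5,4): original=201, with diffused error = 3499442153791935207/18014398509481984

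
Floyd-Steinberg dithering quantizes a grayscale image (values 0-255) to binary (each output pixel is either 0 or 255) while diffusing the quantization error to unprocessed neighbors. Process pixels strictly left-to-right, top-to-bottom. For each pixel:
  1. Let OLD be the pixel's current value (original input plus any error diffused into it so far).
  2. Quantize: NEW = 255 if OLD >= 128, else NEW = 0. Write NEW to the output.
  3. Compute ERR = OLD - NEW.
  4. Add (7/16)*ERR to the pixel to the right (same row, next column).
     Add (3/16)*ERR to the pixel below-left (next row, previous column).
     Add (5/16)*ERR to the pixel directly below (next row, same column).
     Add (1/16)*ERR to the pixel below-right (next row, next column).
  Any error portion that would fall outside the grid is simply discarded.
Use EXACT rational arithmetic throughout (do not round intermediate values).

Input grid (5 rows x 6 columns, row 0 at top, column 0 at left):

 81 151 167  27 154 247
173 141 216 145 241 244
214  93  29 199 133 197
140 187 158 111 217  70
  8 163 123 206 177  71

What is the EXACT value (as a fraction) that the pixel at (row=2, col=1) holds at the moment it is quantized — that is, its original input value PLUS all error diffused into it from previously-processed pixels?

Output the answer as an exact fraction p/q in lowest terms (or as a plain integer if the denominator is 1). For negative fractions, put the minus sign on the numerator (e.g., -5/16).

Answer: 83536827/1048576

Derivation:
(0,0): OLD=81 → NEW=0, ERR=81
(0,1): OLD=2983/16 → NEW=255, ERR=-1097/16
(0,2): OLD=35073/256 → NEW=255, ERR=-30207/256
(0,3): OLD=-100857/4096 → NEW=0, ERR=-100857/4096
(0,4): OLD=9386545/65536 → NEW=255, ERR=-7325135/65536
(0,5): OLD=207722327/1048576 → NEW=255, ERR=-59664553/1048576
(1,0): OLD=47477/256 → NEW=255, ERR=-17803/256
(1,1): OLD=147635/2048 → NEW=0, ERR=147635/2048
(1,2): OLD=13222703/65536 → NEW=255, ERR=-3488977/65536
(1,3): OLD=22460931/262144 → NEW=0, ERR=22460931/262144
(1,4): OLD=3881391273/16777216 → NEW=255, ERR=-396798807/16777216
(1,5): OLD=56072260815/268435456 → NEW=255, ERR=-12378780465/268435456
(2,0): OLD=6743137/32768 → NEW=255, ERR=-1612703/32768
(2,1): OLD=83536827/1048576 → NEW=0, ERR=83536827/1048576
Target (2,1): original=93, with diffused error = 83536827/1048576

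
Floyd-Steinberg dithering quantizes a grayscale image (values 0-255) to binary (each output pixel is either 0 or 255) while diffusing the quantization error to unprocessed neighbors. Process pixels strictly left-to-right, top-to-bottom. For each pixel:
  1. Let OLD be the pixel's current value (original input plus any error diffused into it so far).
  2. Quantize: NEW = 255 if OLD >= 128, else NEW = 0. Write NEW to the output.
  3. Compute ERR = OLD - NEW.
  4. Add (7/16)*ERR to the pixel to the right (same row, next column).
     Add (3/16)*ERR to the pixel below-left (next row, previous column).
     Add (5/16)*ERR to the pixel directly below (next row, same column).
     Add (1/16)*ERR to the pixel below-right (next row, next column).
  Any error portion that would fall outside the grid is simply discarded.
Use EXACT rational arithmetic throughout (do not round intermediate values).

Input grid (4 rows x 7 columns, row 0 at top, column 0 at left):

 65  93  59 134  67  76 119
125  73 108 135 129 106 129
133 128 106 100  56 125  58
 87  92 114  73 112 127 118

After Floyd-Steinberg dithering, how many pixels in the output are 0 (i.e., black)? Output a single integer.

Answer: 17

Derivation:
(0,0): OLD=65 → NEW=0, ERR=65
(0,1): OLD=1943/16 → NEW=0, ERR=1943/16
(0,2): OLD=28705/256 → NEW=0, ERR=28705/256
(0,3): OLD=749799/4096 → NEW=255, ERR=-294681/4096
(0,4): OLD=2328145/65536 → NEW=0, ERR=2328145/65536
(0,5): OLD=95988791/1048576 → NEW=0, ERR=95988791/1048576
(0,6): OLD=2668410241/16777216 → NEW=255, ERR=-1609779839/16777216
(1,0): OLD=43029/256 → NEW=255, ERR=-22251/256
(1,1): OLD=200723/2048 → NEW=0, ERR=200723/2048
(1,2): OLD=11797775/65536 → NEW=255, ERR=-4913905/65536
(1,3): OLD=24479715/262144 → NEW=0, ERR=24479715/262144
(1,4): OLD=3248472521/16777216 → NEW=255, ERR=-1029717559/16777216
(1,5): OLD=12345952153/134217728 → NEW=0, ERR=12345952153/134217728
(1,6): OLD=311342427351/2147483648 → NEW=255, ERR=-236265902889/2147483648
(2,0): OLD=4070273/32768 → NEW=0, ERR=4070273/32768
(2,1): OLD=202879259/1048576 → NEW=255, ERR=-64507621/1048576
(2,2): OLD=1330245905/16777216 → NEW=0, ERR=1330245905/16777216
(2,3): OLD=19820831689/134217728 → NEW=255, ERR=-14404688951/134217728
(2,4): OLD=13904514905/1073741824 → NEW=0, ERR=13904514905/1073741824
(2,5): OLD=4636705120691/34359738368 → NEW=255, ERR=-4125028163149/34359738368
(2,6): OLD=-12730068416491/549755813888 → NEW=0, ERR=-12730068416491/549755813888
(3,0): OLD=1917338609/16777216 → NEW=0, ERR=1917338609/16777216
(3,1): OLD=19515770013/134217728 → NEW=255, ERR=-14709750627/134217728
(3,2): OLD=71791837671/1073741824 → NEW=0, ERR=71791837671/1073741824
(3,3): OLD=326833759681/4294967296 → NEW=0, ERR=326833759681/4294967296
(3,4): OLD=66037379221489/549755813888 → NEW=0, ERR=66037379221489/549755813888
(3,5): OLD=609146060850403/4398046511104 → NEW=255, ERR=-512355799481117/4398046511104
(3,6): OLD=3679814875053821/70368744177664 → NEW=0, ERR=3679814875053821/70368744177664
Output grid:
  Row 0: ...#..#  (5 black, running=5)
  Row 1: #.#.#.#  (3 black, running=8)
  Row 2: .#.#.#.  (4 black, running=12)
  Row 3: .#...#.  (5 black, running=17)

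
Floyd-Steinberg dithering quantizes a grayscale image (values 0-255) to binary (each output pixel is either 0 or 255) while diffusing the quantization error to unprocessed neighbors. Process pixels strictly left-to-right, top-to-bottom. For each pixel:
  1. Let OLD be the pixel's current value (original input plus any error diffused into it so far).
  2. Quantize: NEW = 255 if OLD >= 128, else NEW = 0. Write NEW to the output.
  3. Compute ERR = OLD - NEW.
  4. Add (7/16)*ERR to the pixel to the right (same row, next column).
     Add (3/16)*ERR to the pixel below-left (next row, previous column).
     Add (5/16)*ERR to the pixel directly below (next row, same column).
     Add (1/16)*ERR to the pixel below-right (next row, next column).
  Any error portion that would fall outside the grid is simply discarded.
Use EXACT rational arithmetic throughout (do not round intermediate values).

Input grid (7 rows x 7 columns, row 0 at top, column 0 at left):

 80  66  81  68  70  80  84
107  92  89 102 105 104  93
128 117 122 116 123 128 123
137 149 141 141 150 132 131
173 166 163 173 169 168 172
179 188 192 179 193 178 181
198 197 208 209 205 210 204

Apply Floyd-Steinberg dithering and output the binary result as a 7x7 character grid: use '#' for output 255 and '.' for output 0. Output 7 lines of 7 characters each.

(0,0): OLD=80 → NEW=0, ERR=80
(0,1): OLD=101 → NEW=0, ERR=101
(0,2): OLD=2003/16 → NEW=0, ERR=2003/16
(0,3): OLD=31429/256 → NEW=0, ERR=31429/256
(0,4): OLD=506723/4096 → NEW=0, ERR=506723/4096
(0,5): OLD=8789941/65536 → NEW=255, ERR=-7921739/65536
(0,6): OLD=32628211/1048576 → NEW=0, ERR=32628211/1048576
(1,0): OLD=2415/16 → NEW=255, ERR=-1665/16
(1,1): OLD=13633/128 → NEW=0, ERR=13633/128
(1,2): OLD=835789/4096 → NEW=255, ERR=-208691/4096
(1,3): OLD=2442773/16384 → NEW=255, ERR=-1735147/16384
(1,4): OLD=86334811/1048576 → NEW=0, ERR=86334811/1048576
(1,5): OLD=971520371/8388608 → NEW=0, ERR=971520371/8388608
(1,6): OLD=19574037149/134217728 → NEW=255, ERR=-14651483491/134217728
(2,0): OLD=236443/2048 → NEW=0, ERR=236443/2048
(2,1): OLD=12106881/65536 → NEW=255, ERR=-4604799/65536
(2,2): OLD=65155731/1048576 → NEW=0, ERR=65155731/1048576
(2,3): OLD=1026289835/8388608 → NEW=0, ERR=1026289835/8388608
(2,4): OLD=14586183839/67108864 → NEW=255, ERR=-2526576481/67108864
(2,5): OLD=284323871225/2147483648 → NEW=255, ERR=-263284459015/2147483648
(2,6): OLD=1459847141855/34359738368 → NEW=0, ERR=1459847141855/34359738368
(3,0): OLD=167671395/1048576 → NEW=255, ERR=-99715485/1048576
(3,1): OLD=874969439/8388608 → NEW=0, ERR=874969439/8388608
(3,2): OLD=15072585097/67108864 → NEW=255, ERR=-2040175223/67108864
(3,3): OLD=43689550341/268435456 → NEW=255, ERR=-24761490939/268435456
(3,4): OLD=2835941846371/34359738368 → NEW=0, ERR=2835941846371/34359738368
(3,5): OLD=37221268951953/274877906944 → NEW=255, ERR=-32872597318767/274877906944
(3,6): OLD=370729386643535/4398046511104 → NEW=0, ERR=370729386643535/4398046511104
(4,0): OLD=21855955861/134217728 → NEW=255, ERR=-12369564779/134217728
(4,1): OLD=314888253817/2147483648 → NEW=255, ERR=-232720076423/2147483648
(4,2): OLD=3274885177191/34359738368 → NEW=0, ERR=3274885177191/34359738368
(4,3): OLD=54823926833469/274877906944 → NEW=255, ERR=-15269939437251/274877906944
(4,4): OLD=312922199746411/2199023255552 → NEW=255, ERR=-247828730419349/2199023255552
(4,5): OLD=7197727726741399/70368744177664 → NEW=0, ERR=7197727726741399/70368744177664
(4,6): OLD=265281844081999569/1125899906842624 → NEW=255, ERR=-21822632162869551/1125899906842624
(5,0): OLD=4462667756283/34359738368 → NEW=255, ERR=-4299065527557/34359738368
(5,1): OLD=30650537576177/274877906944 → NEW=0, ERR=30650537576177/274877906944
(5,2): OLD=557188056079475/2199023255552 → NEW=255, ERR=-3562874086285/2199023255552
(5,3): OLD=2564185683944535/17592186044416 → NEW=255, ERR=-1921821757381545/17592186044416
(5,4): OLD=141519154631135273/1125899906842624 → NEW=0, ERR=141519154631135273/1125899906842624
(5,5): OLD=2290329514390868321/9007199254740992 → NEW=255, ERR=-6506295568084639/9007199254740992
(5,6): OLD=26087708835261437391/144115188075855872 → NEW=255, ERR=-10661664124081809969/144115188075855872
(6,0): OLD=790802200824843/4398046511104 → NEW=255, ERR=-330699659506677/4398046511104
(6,1): OLD=13428130360502223/70368744177664 → NEW=255, ERR=-4515899404802097/70368744177664
(6,2): OLD=186790501466768285/1125899906842624 → NEW=255, ERR=-100313974778100835/1125899906842624
(6,3): OLD=1435280887517081155/9007199254740992 → NEW=255, ERR=-861554922441871805/9007199254740992
(6,4): OLD=880312614288098659/4503599627370496 → NEW=255, ERR=-268105290691377821/4503599627370496
(6,5): OLD=409780402595100211933/2305843009213693952 → NEW=255, ERR=-178209564754391745827/2305843009213693952
(6,6): OLD=5424205887200780373435/36893488147419103232 → NEW=255, ERR=-3983633590391090950725/36893488147419103232
Row 0: .....#.
Row 1: #.##..#
Row 2: .#..##.
Row 3: #.##.#.
Row 4: ##.##.#
Row 5: #.##.##
Row 6: #######

Answer: .....#.
#.##..#
.#..##.
#.##.#.
##.##.#
#.##.##
#######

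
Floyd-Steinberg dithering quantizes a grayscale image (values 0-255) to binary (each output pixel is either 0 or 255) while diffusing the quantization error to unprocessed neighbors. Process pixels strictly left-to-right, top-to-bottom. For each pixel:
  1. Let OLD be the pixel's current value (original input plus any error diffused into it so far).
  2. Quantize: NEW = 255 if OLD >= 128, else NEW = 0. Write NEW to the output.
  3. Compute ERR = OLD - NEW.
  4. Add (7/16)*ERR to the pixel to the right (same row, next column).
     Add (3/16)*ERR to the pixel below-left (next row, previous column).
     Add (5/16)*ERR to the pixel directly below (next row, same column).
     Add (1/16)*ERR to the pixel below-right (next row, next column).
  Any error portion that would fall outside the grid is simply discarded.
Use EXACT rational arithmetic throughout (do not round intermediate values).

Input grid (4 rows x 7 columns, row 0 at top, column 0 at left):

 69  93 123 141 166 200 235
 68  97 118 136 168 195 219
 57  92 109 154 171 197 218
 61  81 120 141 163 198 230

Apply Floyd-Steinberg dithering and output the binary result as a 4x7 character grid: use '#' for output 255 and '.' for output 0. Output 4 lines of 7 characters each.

Answer: ..#.###
.#.#.##
..#.###
.#.##.#

Derivation:
(0,0): OLD=69 → NEW=0, ERR=69
(0,1): OLD=1971/16 → NEW=0, ERR=1971/16
(0,2): OLD=45285/256 → NEW=255, ERR=-19995/256
(0,3): OLD=437571/4096 → NEW=0, ERR=437571/4096
(0,4): OLD=13941973/65536 → NEW=255, ERR=-2769707/65536
(0,5): OLD=190327251/1048576 → NEW=255, ERR=-77059629/1048576
(0,6): OLD=3403228357/16777216 → NEW=255, ERR=-874961723/16777216
(1,0): OLD=28841/256 → NEW=0, ERR=28841/256
(1,1): OLD=357279/2048 → NEW=255, ERR=-164961/2048
(1,2): OLD=5641483/65536 → NEW=0, ERR=5641483/65536
(1,3): OLD=50918639/262144 → NEW=255, ERR=-15928081/262144
(1,4): OLD=2031848749/16777216 → NEW=0, ERR=2031848749/16777216
(1,5): OLD=28534577341/134217728 → NEW=255, ERR=-5690943299/134217728
(1,6): OLD=385600214387/2147483648 → NEW=255, ERR=-162008115853/2147483648
(2,0): OLD=2526533/32768 → NEW=0, ERR=2526533/32768
(2,1): OLD=129754439/1048576 → NEW=0, ERR=129754439/1048576
(2,2): OLD=2912719253/16777216 → NEW=255, ERR=-1365470827/16777216
(2,3): OLD=17111772205/134217728 → NEW=0, ERR=17111772205/134217728
(2,4): OLD=271524025917/1073741824 → NEW=255, ERR=-2280139203/1073741824
(2,5): OLD=6055723338047/34359738368 → NEW=255, ERR=-2706009945793/34359738368
(2,6): OLD=86487167054249/549755813888 → NEW=255, ERR=-53700565487191/549755813888
(3,0): OLD=1816918773/16777216 → NEW=0, ERR=1816918773/16777216
(3,1): OLD=21019615441/134217728 → NEW=255, ERR=-13205905199/134217728
(3,2): OLD=89290876547/1073741824 → NEW=0, ERR=89290876547/1073741824
(3,3): OLD=909409507109/4294967296 → NEW=255, ERR=-185807153371/4294967296
(3,4): OLD=75102758649589/549755813888 → NEW=255, ERR=-65084973891851/549755813888
(3,5): OLD=453640838878639/4398046511104 → NEW=0, ERR=453640838878639/4398046511104
(3,6): OLD=16865905140464049/70368744177664 → NEW=255, ERR=-1078124624840271/70368744177664
Row 0: ..#.###
Row 1: .#.#.##
Row 2: ..#.###
Row 3: .#.##.#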